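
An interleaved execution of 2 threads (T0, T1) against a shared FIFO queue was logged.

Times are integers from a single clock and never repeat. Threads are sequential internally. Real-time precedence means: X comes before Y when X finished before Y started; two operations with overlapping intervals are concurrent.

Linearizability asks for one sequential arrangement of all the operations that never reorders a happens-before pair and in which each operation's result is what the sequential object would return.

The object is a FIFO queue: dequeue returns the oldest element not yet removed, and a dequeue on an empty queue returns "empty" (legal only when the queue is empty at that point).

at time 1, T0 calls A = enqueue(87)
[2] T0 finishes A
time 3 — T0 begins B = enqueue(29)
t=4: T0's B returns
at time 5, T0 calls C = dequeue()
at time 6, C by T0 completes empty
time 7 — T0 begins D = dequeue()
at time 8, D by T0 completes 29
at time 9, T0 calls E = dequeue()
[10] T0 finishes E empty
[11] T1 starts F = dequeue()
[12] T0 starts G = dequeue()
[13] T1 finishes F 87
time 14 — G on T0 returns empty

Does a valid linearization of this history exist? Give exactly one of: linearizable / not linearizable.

through event 5 a valid linearization exists; event 6 (C responding at time 6) ends that
exactly one order of the 3 completed ops respects real time; the FIFO queue replay fails
one such order, A, B, C, breaks at step 3 where C dequeue() → empty is illegal

not linearizable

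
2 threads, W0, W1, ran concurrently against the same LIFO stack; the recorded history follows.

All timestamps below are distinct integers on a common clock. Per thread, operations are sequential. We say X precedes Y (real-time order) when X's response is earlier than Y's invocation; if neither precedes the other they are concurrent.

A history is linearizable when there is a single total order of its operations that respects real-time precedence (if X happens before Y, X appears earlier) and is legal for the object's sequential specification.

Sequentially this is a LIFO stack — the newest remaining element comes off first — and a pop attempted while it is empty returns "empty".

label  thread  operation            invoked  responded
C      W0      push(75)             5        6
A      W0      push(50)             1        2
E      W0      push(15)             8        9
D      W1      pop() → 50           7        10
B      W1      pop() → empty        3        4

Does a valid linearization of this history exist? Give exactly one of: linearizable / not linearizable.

not linearizable

the violation lands at event 4, B's response at time 4: events 1..3 linearize, events 1..4 do not
a single order respects real time; the 2 completed LIFO stack operations fail replay along it
for example A, B fails at step 2: B pop() → empty is not legal there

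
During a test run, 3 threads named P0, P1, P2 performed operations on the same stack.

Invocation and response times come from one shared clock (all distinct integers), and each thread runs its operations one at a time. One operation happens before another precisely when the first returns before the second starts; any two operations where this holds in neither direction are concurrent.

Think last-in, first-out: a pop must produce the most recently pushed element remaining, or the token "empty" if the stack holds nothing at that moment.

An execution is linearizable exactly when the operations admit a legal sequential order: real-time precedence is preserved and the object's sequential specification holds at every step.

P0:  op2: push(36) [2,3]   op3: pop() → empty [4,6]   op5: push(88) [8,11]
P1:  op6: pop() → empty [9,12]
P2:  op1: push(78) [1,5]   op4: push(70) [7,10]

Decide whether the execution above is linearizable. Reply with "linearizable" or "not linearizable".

through event 5 a valid linearization exists; event 6 (op3 responding at time 6) ends that
no legal order exists: 3 real-time-consistent candidates over 3 completed stack operations, all rejected
for example op1, op2, op3 fails at step 3: op3 pop() → empty is not legal there
for example op2, op1, op3 fails at step 3: op3 pop() → empty is not legal there

not linearizable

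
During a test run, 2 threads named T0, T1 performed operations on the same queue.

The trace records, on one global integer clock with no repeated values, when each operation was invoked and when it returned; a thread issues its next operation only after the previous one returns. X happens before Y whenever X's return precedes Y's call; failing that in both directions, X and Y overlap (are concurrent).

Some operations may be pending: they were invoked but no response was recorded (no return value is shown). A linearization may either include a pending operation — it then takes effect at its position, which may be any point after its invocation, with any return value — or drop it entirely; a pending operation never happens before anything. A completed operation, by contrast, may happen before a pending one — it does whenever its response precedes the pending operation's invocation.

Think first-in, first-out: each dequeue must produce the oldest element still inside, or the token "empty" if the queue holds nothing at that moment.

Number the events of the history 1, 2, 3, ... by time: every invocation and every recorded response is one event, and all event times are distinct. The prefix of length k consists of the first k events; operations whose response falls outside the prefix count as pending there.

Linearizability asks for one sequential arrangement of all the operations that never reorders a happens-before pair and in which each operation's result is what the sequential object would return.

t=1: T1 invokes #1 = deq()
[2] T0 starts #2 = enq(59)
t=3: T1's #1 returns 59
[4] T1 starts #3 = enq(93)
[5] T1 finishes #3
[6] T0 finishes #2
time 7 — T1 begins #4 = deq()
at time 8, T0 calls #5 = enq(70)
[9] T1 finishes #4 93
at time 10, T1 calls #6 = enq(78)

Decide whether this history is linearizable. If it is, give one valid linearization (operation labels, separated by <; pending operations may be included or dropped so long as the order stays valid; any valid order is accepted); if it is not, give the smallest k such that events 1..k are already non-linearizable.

linearizable — witness: #2 < #1 < #3 < #4

step 1: #2 enq(59) — queue <59>
step 2: #1 deq() → 59 — queue <>
step 3: #3 enq(93) — queue <93>
step 4: #4 deq() → 93 — queue <>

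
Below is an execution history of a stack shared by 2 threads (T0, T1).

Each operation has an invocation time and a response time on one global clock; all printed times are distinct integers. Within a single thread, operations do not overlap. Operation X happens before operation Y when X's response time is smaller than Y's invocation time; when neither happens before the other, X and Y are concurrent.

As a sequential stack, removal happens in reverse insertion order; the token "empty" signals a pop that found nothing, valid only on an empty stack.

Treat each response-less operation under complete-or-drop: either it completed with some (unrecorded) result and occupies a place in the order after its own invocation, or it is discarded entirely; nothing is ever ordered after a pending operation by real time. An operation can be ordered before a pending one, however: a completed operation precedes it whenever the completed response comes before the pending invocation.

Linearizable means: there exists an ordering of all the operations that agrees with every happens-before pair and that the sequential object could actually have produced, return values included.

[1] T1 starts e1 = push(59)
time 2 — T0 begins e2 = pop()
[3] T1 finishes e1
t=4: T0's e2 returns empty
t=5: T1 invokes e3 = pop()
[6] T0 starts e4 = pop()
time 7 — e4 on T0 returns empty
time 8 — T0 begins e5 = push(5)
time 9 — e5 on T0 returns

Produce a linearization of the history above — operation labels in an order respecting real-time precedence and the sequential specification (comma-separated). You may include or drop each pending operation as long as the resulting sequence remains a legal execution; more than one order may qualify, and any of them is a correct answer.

e2, e1, e3, e4, e5

after step 1 (e2 pop() → empty): stack <>
after step 2 (e1 push(59)): stack <59>
after step 3 (e3 pop() (pending, included)): stack <>
after step 4 (e4 pop() → empty): stack <>
after step 5 (e5 push(5)): stack <5>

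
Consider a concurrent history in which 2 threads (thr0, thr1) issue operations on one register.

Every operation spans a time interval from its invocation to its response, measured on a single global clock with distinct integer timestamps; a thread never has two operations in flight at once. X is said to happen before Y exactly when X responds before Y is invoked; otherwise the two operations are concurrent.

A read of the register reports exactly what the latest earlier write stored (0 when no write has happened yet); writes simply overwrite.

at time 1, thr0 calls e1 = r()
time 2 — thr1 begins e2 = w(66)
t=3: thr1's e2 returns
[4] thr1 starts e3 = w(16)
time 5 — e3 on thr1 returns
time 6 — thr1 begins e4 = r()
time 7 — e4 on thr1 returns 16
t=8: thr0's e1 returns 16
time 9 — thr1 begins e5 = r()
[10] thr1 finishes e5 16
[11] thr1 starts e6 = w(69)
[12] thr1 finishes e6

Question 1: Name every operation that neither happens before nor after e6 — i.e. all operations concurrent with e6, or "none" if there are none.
overlap test against e6 [11,12]: concurrent iff the interval meets 11..12
e1 [1,8]: before
e2 [2,3]: before
e3 [4,5]: before
e4 [6,7]: before
e5 [9,10]: before

none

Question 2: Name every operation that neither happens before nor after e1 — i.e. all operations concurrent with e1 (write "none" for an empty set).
e1 spans [1,8]; an op avoiding the whole window 1..8 is ordered, any other is concurrent
e2 [2,3]: concurrent
e3 [4,5]: concurrent
e4 [6,7]: concurrent
e5 [9,10]: after
e6 [11,12]: after

e2, e3, e4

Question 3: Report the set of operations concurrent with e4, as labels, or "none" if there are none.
e4 runs from 6 to 7; window-overlapping ops are concurrent
e1 [1,8]: concurrent
e2 [2,3]: before
e3 [4,5]: before
e5 [9,10]: after
e6 [11,12]: after

e1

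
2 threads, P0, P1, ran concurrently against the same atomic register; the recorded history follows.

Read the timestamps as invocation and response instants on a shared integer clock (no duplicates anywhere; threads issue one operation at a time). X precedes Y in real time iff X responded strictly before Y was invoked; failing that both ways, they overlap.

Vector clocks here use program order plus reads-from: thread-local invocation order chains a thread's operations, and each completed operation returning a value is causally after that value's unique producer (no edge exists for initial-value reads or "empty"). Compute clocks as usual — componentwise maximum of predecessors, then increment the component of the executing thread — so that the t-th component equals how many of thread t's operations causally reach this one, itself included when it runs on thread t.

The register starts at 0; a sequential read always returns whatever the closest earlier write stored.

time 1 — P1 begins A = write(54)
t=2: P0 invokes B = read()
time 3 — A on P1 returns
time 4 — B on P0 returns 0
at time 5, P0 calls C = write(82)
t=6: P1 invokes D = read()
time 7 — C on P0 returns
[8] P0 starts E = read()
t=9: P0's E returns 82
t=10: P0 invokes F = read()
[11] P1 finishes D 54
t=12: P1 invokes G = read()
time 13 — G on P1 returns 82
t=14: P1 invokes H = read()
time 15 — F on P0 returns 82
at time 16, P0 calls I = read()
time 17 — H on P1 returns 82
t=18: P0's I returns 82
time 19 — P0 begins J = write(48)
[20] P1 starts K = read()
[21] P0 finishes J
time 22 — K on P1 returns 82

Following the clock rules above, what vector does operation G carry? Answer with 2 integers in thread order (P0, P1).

VC(A, invoked at 1): no causal predecessors; +1 on P1 → (0, 1)
VC(B, invoked at 2): no causal predecessors; +1 on P0 → (1, 0)
VC(D, invoked at 6): max of VC(A)=(0, 1), then +1 on thread P1 → (0, 2)
VC(C, invoked at 5): max of VC(B)=(1, 0), then +1 on thread P0 → (2, 0)
VC(E, invoked at 8): max of VC(C)=(2, 0), then +1 on thread P0 → (3, 0)
VC(F, invoked at 10): max of VC(C)=(2, 0), VC(E)=(3, 0), then +1 on thread P0 → (4, 0)
VC(G, invoked at 12): max of VC(C)=(2, 0), VC(D)=(0, 2), then +1 on thread P1 → (2, 3)
VC(I, invoked at 16): max of VC(C)=(2, 0), VC(F)=(4, 0), then +1 on thread P0 → (5, 0)
VC(H, invoked at 14): max of VC(C)=(2, 0), VC(G)=(2, 3), then +1 on thread P1 → (2, 4)
VC(J, invoked at 19): max of VC(I)=(5, 0), then +1 on thread P0 → (6, 0)
VC(K, invoked at 20): max of VC(C)=(2, 0), VC(H)=(2, 4), then +1 on thread P1 → (2, 5)
target: VC(G) = (2, 3)

(2, 3)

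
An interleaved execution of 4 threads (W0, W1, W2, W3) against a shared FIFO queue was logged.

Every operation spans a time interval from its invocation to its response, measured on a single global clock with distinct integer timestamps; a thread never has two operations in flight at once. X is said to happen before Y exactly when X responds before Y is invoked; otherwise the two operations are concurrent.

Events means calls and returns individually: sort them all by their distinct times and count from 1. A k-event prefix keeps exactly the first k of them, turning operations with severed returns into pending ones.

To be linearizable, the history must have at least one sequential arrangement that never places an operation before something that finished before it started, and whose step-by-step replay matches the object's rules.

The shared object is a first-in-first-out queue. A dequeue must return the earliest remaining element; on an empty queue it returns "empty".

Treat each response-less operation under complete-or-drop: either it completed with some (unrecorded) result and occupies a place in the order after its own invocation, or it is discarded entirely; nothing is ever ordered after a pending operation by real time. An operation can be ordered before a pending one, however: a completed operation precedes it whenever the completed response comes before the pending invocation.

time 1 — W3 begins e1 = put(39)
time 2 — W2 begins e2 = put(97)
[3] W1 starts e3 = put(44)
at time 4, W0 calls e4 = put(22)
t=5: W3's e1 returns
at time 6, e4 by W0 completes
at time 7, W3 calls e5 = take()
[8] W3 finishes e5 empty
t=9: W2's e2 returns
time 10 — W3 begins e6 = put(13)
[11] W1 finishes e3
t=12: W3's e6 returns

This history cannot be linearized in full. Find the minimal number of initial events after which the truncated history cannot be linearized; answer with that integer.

events 1..7 are still linearizable — one witness is e1, e2, e3, e4:
1. e1 put(39), leaving queue <39>
2. e2 put(97) (pending, included), leaving queue <39,97>
3. e3 put(44) (pending, included), leaving queue <39,97,44>
4. e4 put(22), leaving queue <39,97,44,22>
with event 8 included (e5 responding at time 8), all real-time-consistent orders fail
completion choices over the 2 pending operations (e2, e3) were checked; none helps
for example e1, e4, e5 (pending dropped) fails at step 3: e5 take() → empty is not legal there
for example e4, e1, e5 (pending dropped) fails at step 3: e5 take() → empty is not legal there

8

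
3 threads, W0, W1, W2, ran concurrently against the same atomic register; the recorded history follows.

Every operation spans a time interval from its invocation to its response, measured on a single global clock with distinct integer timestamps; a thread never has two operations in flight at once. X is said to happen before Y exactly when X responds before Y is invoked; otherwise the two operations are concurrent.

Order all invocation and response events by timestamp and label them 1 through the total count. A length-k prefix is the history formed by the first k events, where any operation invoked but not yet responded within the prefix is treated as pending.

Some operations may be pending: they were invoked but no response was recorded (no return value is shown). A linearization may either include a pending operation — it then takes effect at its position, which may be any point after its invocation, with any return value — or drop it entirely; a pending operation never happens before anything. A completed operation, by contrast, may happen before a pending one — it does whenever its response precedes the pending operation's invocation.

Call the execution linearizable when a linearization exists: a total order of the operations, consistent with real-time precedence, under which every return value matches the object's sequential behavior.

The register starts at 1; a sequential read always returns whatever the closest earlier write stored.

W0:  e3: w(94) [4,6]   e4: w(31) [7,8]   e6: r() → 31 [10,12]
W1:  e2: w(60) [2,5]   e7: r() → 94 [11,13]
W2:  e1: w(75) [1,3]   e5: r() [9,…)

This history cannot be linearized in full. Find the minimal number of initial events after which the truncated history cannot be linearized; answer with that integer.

13

events 1..12 are linearizable; a witness order is e1, e2, e3, e4, e5, e6:
step 1: e1 w(75) — value 75
step 2: e2 w(60) — value 60
step 3: e3 w(94) — value 94
step 4: e4 w(31) — value 31
step 5: e5 r() (pending, included) — value 31
step 6: e6 r() → 31 — value 31
once event 13 joins (e7's response, time 13), exhaustive search finds no witness
no escape via the 1 pending operation (e5): every completion choice fails
e.g. e1, e2, e3, e4, e6, e7 (pending dropped): illegal at step 6, since e7 r() → 94 cannot apply there
e.g. e1, e2, e3, e4, e7, e6 (pending dropped): illegal at step 5, since e7 r() → 94 cannot apply there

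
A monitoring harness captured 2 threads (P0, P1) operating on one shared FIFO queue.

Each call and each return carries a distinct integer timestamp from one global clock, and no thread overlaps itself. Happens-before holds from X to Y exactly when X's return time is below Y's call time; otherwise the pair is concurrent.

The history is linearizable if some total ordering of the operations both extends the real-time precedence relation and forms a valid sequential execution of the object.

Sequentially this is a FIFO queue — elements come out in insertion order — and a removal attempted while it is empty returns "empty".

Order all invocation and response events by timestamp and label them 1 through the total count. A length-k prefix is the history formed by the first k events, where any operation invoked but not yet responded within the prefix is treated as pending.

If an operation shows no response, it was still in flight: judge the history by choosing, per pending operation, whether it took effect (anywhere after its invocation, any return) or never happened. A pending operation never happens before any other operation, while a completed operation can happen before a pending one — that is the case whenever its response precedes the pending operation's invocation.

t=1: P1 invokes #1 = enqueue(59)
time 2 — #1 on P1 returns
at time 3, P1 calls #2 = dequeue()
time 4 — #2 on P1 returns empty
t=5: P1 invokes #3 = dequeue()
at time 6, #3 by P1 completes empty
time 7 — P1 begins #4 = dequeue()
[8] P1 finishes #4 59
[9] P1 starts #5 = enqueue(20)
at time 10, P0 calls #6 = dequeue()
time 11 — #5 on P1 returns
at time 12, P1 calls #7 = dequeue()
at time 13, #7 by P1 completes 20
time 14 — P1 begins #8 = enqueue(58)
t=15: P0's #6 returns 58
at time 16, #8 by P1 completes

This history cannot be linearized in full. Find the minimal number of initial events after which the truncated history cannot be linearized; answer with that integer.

4

events 1..3 are still linearizable — one witness is #1:
step 1: #1 enqueue(59) — queue <59>
include event 4 — #2 responding at 4 — and every candidate order breaks
for example #1, #2 fails at step 2: #2 dequeue() → empty is not legal there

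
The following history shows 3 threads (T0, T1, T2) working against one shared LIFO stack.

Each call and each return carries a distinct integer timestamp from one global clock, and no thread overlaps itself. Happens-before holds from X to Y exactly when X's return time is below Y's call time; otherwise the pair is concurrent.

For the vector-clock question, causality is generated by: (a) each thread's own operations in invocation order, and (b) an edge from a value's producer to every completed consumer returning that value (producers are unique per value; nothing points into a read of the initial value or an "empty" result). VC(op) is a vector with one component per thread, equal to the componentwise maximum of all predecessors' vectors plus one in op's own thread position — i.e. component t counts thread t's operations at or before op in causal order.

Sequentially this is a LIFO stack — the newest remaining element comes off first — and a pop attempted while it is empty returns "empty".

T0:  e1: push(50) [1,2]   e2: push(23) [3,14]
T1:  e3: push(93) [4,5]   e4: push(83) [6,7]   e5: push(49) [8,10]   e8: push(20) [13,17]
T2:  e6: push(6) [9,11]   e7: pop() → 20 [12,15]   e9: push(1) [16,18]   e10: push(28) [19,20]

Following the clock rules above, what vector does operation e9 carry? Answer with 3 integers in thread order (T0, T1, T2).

(0, 4, 3)

invoked at 9, e6 has no predecessors; its own T2 bump gives (0, 0, 1)
invoked at 4, e3 has no predecessors; its own T1 bump gives (0, 1, 0)
invoked at 1, e1 has no predecessors; its own T0 bump gives (1, 0, 0)
e4, invoked 6, takes VC(e3)=(0, 1, 0) under max, adds 1 for T1 → (0, 2, 0)
e2, invoked 3, takes VC(e1)=(1, 0, 0) under max, adds 1 for T0 → (2, 0, 0)
e5, invoked 8, takes VC(e4)=(0, 2, 0) under max, adds 1 for T1 → (0, 3, 0)
e8, invoked 13, takes VC(e5)=(0, 3, 0) under max, adds 1 for T1 → (0, 4, 0)
e7, invoked 12, takes VC(e6)=(0, 0, 1), VC(e8)=(0, 4, 0) under max, adds 1 for T2 → (0, 4, 2)
e9, invoked 16, takes VC(e7)=(0, 4, 2) under max, adds 1 for T2 → (0, 4, 3)
e10, invoked 19, takes VC(e9)=(0, 4, 3) under max, adds 1 for T2 → (0, 4, 4)
target: VC(e9) = (0, 4, 3)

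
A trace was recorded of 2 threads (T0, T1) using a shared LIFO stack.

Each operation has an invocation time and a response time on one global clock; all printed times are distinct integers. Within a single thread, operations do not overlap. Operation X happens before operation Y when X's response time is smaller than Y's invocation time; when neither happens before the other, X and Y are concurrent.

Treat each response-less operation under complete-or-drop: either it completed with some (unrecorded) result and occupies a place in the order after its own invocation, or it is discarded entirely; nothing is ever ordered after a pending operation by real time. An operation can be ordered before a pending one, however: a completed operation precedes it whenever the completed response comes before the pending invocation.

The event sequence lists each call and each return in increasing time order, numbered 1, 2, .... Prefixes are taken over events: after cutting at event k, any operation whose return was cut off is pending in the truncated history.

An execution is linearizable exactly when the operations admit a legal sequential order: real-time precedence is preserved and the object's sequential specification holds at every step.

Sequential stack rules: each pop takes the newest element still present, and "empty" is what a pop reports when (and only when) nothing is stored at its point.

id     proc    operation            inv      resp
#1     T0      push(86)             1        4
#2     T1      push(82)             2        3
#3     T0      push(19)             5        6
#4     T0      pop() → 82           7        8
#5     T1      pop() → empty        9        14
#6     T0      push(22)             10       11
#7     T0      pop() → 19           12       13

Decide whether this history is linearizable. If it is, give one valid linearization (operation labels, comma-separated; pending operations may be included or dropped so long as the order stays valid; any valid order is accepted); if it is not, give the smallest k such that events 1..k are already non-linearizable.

not linearizable — minimal violating prefix: 8 events

through event 7 a valid linearization exists; event 8 (#4 responding at time 8) ends that
the 4 completed operations admit 2 real-time orders; each fails the LIFO stack replay
sample order #1, #2, #3, #4 stalls at step 4 — #4 pop() → 82 has no legal effect
sample order #2, #1, #3, #4 stalls at step 4 — #4 pop() → 82 has no legal effect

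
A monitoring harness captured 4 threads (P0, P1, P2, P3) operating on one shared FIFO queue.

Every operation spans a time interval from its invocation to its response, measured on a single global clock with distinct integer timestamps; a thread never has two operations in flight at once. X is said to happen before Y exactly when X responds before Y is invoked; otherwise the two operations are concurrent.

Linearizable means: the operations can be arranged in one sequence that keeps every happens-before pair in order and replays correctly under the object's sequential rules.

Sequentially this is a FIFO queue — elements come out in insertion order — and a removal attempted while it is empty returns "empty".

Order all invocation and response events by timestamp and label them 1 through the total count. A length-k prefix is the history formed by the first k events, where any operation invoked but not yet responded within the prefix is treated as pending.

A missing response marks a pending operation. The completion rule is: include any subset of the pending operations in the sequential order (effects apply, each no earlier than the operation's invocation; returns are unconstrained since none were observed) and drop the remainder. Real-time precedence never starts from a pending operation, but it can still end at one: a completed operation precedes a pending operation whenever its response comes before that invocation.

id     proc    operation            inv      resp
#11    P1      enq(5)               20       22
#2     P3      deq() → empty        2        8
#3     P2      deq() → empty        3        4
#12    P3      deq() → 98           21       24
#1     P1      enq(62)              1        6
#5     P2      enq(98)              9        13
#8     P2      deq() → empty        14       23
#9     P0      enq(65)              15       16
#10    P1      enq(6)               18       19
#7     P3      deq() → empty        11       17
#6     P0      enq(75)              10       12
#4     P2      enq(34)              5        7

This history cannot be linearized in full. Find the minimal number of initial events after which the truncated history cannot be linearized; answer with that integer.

17

events 1..16 are linearizable, e.g. via #2, #3, #1, #4, #5, #6, #7, #8, #9:
step 1: #2 deq() → empty — queue <>
step 2: #3 deq() → empty — queue <>
step 3: #1 enq(62) — queue <62>
step 4: #4 enq(34) — queue <62,34>
step 5: #5 enq(98) — queue <62,34,98>
step 6: #6 enq(75) — queue <62,34,98,75>
step 7: #7 deq() (pending, included) — queue <34,98,75>
step 8: #8 deq() (pending, included) — queue <98,75>
step 9: #9 enq(65) — queue <98,75,65>
with event 17 included (#7 responding at time 17), all real-time-consistent orders fail
no escape via the 1 pending operation (#8): every completion choice fails
sample order #1, #2, #3, #4, #5, #6, #7, #9 (pending dropped) stalls at step 2 — #2 deq() → empty has no legal effect
sample order #1, #2, #3, #4, #5, #6, #9, #7 (pending dropped) stalls at step 2 — #2 deq() → empty has no legal effect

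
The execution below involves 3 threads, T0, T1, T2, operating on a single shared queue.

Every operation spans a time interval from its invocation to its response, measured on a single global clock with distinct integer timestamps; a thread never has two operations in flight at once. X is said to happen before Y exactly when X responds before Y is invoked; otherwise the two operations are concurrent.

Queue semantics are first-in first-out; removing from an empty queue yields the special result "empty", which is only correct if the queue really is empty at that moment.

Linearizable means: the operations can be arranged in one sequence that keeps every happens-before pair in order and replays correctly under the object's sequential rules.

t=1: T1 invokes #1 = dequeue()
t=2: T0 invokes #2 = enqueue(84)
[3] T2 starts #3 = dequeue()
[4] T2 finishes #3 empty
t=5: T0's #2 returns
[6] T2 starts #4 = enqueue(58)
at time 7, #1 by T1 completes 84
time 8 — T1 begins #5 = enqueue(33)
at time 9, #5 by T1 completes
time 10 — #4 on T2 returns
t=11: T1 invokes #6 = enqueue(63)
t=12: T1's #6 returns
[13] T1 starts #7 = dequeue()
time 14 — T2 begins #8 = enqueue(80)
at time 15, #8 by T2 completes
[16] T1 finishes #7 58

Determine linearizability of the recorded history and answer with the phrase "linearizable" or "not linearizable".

one valid linearization: #2, #1, #3, #4, #5, #6, #7, #8
after step 1 (#2 enqueue(84)): queue <84>
after step 2 (#1 dequeue() → 84): queue <>
after step 3 (#3 dequeue() → empty): queue <>
after step 4 (#4 enqueue(58)): queue <58>
after step 5 (#5 enqueue(33)): queue <58,33>
after step 6 (#6 enqueue(63)): queue <58,33,63>
after step 7 (#7 dequeue() → 58): queue <33,63>
after step 8 (#8 enqueue(80)): queue <33,63,80>

linearizable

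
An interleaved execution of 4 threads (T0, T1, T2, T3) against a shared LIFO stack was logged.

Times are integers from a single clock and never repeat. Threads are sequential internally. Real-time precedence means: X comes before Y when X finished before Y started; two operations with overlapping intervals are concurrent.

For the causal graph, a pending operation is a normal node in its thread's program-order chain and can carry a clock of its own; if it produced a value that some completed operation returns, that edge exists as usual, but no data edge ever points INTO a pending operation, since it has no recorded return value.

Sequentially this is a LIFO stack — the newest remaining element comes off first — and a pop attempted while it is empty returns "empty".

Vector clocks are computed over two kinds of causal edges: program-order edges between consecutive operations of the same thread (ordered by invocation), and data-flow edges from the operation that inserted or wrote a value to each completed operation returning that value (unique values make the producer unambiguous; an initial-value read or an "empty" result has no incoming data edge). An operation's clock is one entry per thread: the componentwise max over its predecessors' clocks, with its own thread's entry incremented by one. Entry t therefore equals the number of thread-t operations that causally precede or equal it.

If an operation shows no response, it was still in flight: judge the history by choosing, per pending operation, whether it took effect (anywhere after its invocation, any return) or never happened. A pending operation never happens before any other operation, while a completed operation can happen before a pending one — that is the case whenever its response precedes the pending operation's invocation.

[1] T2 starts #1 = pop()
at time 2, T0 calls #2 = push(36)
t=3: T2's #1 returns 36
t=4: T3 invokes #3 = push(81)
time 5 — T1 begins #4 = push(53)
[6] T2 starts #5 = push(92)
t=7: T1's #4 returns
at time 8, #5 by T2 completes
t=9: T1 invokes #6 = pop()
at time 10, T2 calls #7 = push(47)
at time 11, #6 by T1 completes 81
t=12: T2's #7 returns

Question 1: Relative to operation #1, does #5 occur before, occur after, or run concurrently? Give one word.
Answer: after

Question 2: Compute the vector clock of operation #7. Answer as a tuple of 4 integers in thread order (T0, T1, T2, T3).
Answer: (1, 0, 3, 0)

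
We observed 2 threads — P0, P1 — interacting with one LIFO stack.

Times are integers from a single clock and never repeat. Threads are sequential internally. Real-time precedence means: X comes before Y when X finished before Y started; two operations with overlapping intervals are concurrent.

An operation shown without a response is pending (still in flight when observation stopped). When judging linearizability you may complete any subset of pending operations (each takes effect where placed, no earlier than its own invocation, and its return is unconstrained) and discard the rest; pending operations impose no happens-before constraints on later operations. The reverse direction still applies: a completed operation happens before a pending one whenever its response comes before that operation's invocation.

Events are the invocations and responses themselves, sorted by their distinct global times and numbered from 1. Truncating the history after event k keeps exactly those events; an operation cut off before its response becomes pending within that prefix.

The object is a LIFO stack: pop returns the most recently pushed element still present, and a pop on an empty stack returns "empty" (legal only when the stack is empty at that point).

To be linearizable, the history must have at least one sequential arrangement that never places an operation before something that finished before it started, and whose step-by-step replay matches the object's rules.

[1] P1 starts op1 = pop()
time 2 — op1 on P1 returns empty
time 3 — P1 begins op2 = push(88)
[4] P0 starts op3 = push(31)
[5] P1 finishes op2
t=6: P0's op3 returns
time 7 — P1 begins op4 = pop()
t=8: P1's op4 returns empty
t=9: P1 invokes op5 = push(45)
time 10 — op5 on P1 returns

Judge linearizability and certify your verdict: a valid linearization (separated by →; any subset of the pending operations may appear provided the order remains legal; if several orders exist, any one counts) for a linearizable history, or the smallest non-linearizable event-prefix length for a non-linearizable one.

the violation lands at event 8, op4's response at time 8: events 1..7 linearize, events 1..8 do not
all 2 real-time-respecting orders fail — 4 completed LIFO stack operations, no legal replay
one such order, op1, op2, op3, op4, breaks at step 4 where op4 pop() → empty is illegal
one such order, op1, op3, op2, op4, breaks at step 4 where op4 pop() → empty is illegal

not linearizable — minimal violating prefix: 8 events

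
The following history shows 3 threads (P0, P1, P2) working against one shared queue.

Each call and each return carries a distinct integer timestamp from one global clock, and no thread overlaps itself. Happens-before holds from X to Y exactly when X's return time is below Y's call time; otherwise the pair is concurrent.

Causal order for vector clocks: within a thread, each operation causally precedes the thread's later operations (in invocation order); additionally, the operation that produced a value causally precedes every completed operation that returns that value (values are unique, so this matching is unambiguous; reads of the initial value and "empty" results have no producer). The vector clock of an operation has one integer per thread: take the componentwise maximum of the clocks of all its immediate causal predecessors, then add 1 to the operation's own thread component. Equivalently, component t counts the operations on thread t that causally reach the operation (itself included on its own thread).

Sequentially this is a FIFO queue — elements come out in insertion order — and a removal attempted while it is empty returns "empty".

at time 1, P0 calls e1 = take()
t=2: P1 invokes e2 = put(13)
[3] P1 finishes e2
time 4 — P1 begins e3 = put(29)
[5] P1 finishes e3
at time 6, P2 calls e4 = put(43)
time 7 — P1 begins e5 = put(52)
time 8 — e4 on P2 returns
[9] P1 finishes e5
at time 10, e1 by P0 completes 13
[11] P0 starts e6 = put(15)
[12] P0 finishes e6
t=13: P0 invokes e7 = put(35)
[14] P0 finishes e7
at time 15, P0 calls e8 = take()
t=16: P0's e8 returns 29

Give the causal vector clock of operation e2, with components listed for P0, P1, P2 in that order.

root op e4, invoked 6: fresh clock plus P2's own tick → (0, 0, 1)
root op e2, invoked 2: fresh clock plus P1's own tick → (0, 1, 0)
e3 (invocation 4): componentwise max over VC(e2)=(0, 1, 0), +1 at P1, giving (0, 2, 0)
e1 (invocation 1): componentwise max over VC(e2)=(0, 1, 0), +1 at P0, giving (1, 1, 0)
e5 (invocation 7): componentwise max over VC(e3)=(0, 2, 0), +1 at P1, giving (0, 3, 0)
e6 (invocation 11): componentwise max over VC(e1)=(1, 1, 0), +1 at P0, giving (2, 1, 0)
e7 (invocation 13): componentwise max over VC(e6)=(2, 1, 0), +1 at P0, giving (3, 1, 0)
e8 (invocation 15): componentwise max over VC(e3)=(0, 2, 0), VC(e7)=(3, 1, 0), +1 at P0, giving (4, 2, 0)
target: VC(e2) = (0, 1, 0)

(0, 1, 0)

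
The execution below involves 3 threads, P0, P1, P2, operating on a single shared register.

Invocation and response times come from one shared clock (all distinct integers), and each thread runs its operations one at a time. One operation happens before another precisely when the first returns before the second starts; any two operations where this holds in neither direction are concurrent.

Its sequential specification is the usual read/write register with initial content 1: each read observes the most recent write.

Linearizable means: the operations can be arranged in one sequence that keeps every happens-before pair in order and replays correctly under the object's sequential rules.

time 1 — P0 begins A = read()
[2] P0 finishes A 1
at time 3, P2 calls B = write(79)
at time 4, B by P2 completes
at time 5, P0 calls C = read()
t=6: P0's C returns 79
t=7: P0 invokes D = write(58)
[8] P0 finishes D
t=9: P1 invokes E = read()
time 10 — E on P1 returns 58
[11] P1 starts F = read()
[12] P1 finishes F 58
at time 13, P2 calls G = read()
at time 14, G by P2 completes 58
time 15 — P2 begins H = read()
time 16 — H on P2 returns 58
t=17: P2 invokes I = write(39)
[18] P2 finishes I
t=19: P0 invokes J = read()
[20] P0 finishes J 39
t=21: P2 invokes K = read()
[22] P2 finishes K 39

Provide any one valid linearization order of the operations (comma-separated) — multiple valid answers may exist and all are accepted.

A, B, C, D, E, F, G, H, I, J, K

1. A read() → 1, leaving value 1
2. B write(79), leaving value 79
3. C read() → 79, leaving value 79
4. D write(58), leaving value 58
5. E read() → 58, leaving value 58
6. F read() → 58, leaving value 58
7. G read() → 58, leaving value 58
8. H read() → 58, leaving value 58
9. I write(39), leaving value 39
10. J read() → 39, leaving value 39
11. K read() → 39, leaving value 39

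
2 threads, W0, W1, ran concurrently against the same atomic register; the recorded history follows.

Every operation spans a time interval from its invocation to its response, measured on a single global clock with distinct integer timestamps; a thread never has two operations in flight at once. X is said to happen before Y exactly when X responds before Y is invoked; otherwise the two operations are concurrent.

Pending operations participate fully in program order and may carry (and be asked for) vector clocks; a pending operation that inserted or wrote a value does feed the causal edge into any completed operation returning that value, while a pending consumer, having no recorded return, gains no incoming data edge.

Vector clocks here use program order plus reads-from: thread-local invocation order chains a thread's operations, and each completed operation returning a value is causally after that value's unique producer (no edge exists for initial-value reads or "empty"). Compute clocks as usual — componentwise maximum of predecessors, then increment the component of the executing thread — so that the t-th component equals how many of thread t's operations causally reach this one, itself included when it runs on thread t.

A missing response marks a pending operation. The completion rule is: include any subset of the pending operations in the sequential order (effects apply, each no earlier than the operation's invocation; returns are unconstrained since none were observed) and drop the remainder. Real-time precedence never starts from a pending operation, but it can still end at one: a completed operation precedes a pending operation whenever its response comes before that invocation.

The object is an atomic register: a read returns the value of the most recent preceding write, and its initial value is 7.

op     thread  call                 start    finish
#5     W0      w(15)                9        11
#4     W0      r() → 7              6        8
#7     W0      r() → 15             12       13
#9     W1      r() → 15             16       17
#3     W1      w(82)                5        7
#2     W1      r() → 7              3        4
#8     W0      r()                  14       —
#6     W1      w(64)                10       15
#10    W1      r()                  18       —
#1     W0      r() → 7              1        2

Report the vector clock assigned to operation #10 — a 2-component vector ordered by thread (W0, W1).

#2, invoked 3, has no incoming edges; only W1's bump applies → (0, 1)
#1, invoked 1, has no incoming edges; only W0's bump applies → (1, 0)
#3 (invocation 5): componentwise max over VC(#2)=(0, 1), +1 at W1, giving (0, 2)
#4 (invocation 6): componentwise max over VC(#1)=(1, 0), +1 at W0, giving (2, 0)
#6 (invocation 10): componentwise max over VC(#3)=(0, 2), +1 at W1, giving (0, 3)
#5 (invocation 9): componentwise max over VC(#4)=(2, 0), +1 at W0, giving (3, 0)
#7 (invocation 12): componentwise max over VC(#5)=(3, 0), +1 at W0, giving (4, 0)
#8 (invocation 14): componentwise max over VC(#7)=(4, 0), +1 at W0, giving (5, 0)
#9 (invocation 16): componentwise max over VC(#5)=(3, 0), VC(#6)=(0, 3), +1 at W1, giving (3, 4)
#10 (invocation 18): componentwise max over VC(#9)=(3, 4), +1 at W1, giving (3, 5)
target: VC(#10) = (3, 5)

(3, 5)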